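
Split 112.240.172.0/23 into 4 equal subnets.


New prefix = 23 + 2 = 25
Each subnet has 128 addresses
  112.240.172.0/25
  112.240.172.128/25
  112.240.173.0/25
  112.240.173.128/25
Subnets: 112.240.172.0/25, 112.240.172.128/25, 112.240.173.0/25, 112.240.173.128/25


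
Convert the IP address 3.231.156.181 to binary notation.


3 = 00000011
231 = 11100111
156 = 10011100
181 = 10110101
Binary: 00000011.11100111.10011100.10110101


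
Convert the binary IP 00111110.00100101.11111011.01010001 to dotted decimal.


00111110 = 62
00100101 = 37
11111011 = 251
01010001 = 81
IP: 62.37.251.81


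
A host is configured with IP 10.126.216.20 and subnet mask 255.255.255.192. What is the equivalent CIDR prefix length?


Binary: 11111111.11111111.11111111.11000000
Count leading 1s
Prefix: /26


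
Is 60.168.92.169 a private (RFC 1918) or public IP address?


RFC 1918 private ranges:
  10.0.0.0/8 (10.0.0.0 - 10.255.255.255)
  172.16.0.0/12 (172.16.0.0 - 172.31.255.255)
  192.168.0.0/16 (192.168.0.0 - 192.168.255.255)
Public (not in any RFC 1918 range)


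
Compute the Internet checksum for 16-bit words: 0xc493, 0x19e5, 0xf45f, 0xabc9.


Sum all words (with carry folding):
+ 0xc493 = 0xc493
+ 0x19e5 = 0xde78
+ 0xf45f = 0xd2d8
+ 0xabc9 = 0x7ea2
One's complement: ~0x7ea2
Checksum = 0x815d


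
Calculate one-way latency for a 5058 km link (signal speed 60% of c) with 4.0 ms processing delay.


Speed = 0.6 * 3e5 km/s = 180000 km/s
Propagation delay = 5058 / 180000 = 0.0281 s = 28.1 ms
Processing delay = 4.0 ms
Total one-way latency = 32.1 ms


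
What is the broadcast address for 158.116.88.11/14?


Network: 158.116.0.0/14
Host bits = 18
Set all host bits to 1:
Broadcast: 158.119.255.255


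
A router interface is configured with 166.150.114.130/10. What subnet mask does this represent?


/10 means 10 network bits, 22 host bits
Binary: 11111111110000000000000000000000
Mask: 255.192.0.0


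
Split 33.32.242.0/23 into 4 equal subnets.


New prefix = 23 + 2 = 25
Each subnet has 128 addresses
  33.32.242.0/25
  33.32.242.128/25
  33.32.243.0/25
  33.32.243.128/25
Subnets: 33.32.242.0/25, 33.32.242.128/25, 33.32.243.0/25, 33.32.243.128/25


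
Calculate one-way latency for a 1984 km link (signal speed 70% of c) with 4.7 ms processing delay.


Speed = 0.7 * 3e5 km/s = 210000 km/s
Propagation delay = 1984 / 210000 = 0.0094 s = 9.4476 ms
Processing delay = 4.7 ms
Total one-way latency = 14.1476 ms


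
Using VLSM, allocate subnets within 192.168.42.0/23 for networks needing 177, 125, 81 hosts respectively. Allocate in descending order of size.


177 hosts -> /24 (254 usable): 192.168.42.0/24
125 hosts -> /25 (126 usable): 192.168.43.0/25
81 hosts -> /25 (126 usable): 192.168.43.128/25
Allocation: 192.168.42.0/24 (177 hosts, 254 usable); 192.168.43.0/25 (125 hosts, 126 usable); 192.168.43.128/25 (81 hosts, 126 usable)


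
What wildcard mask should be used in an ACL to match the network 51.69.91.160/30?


Subnet mask: 255.255.255.252
Wildcard = 255.255.255.255 - subnet mask
255 - 255 = 0
255 - 255 = 0
255 - 255 = 0
255 - 252 = 3
Wildcard: 0.0.0.3


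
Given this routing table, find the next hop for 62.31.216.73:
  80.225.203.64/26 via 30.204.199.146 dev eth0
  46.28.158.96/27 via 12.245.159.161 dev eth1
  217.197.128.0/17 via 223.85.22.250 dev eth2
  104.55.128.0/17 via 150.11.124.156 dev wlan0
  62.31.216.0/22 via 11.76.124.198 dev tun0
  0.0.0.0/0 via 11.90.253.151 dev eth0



Longest prefix match for 62.31.216.73:
  /26 80.225.203.64: no
  /27 46.28.158.96: no
  /17 217.197.128.0: no
  /17 104.55.128.0: no
  /22 62.31.216.0: MATCH
  /0 0.0.0.0: MATCH
Selected: next-hop 11.76.124.198 via tun0 (matched /22)


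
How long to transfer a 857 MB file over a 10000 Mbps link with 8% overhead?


Effective throughput = 10000 * (1 - 8/100) = 9200 Mbps
File size in Mb = 857 * 8 = 6856 Mb
Time = 6856 / 9200
Time = 0.7452 seconds


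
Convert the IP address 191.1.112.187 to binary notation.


191 = 10111111
1 = 00000001
112 = 01110000
187 = 10111011
Binary: 10111111.00000001.01110000.10111011


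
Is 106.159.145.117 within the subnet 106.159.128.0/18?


Subnet network: 106.159.128.0
Test IP AND mask: 106.159.128.0
Yes, 106.159.145.117 is in 106.159.128.0/18


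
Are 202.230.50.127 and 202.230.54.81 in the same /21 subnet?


Mask: 255.255.248.0
202.230.50.127 AND mask = 202.230.48.0
202.230.54.81 AND mask = 202.230.48.0
Yes, same subnet (202.230.48.0)


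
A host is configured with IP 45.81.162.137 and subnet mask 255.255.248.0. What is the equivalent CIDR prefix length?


Binary: 11111111.11111111.11111000.00000000
Count leading 1s
Prefix: /21


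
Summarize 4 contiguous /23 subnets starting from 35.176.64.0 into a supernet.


Original prefix: /23
Number of subnets: 4 = 2^2
New prefix = 23 - 2 = 21
Supernet: 35.176.64.0/21


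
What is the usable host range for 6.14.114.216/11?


Network: 6.0.0.0
Broadcast: 6.31.255.255
First usable = network + 1
Last usable = broadcast - 1
Range: 6.0.0.1 to 6.31.255.254


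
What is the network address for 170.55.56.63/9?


IP:   10101010.00110111.00111000.00111111
Mask: 11111111.10000000.00000000.00000000
AND operation:
Net:  10101010.00000000.00000000.00000000
Network: 170.0.0.0/9


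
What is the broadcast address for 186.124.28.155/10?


Network: 186.64.0.0/10
Host bits = 22
Set all host bits to 1:
Broadcast: 186.127.255.255


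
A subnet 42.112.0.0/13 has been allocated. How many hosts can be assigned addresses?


Host bits = 32 - 13 = 19
Total addresses = 2^19 = 524288
Usable = total - 2 (network and broadcast)
Usable hosts: 524286


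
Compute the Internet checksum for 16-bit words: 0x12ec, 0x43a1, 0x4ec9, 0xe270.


Sum all words (with carry folding):
+ 0x12ec = 0x12ec
+ 0x43a1 = 0x568d
+ 0x4ec9 = 0xa556
+ 0xe270 = 0x87c7
One's complement: ~0x87c7
Checksum = 0x7838


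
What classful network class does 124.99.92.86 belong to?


First octet: 124
Binary: 01111100
0xxxxxxx -> Class A (1-126)
Class A, default mask 255.0.0.0 (/8)


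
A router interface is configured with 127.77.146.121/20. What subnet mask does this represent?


/20 means 20 network bits, 12 host bits
Binary: 11111111111111111111000000000000
Mask: 255.255.240.0


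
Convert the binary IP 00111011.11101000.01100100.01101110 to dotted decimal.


00111011 = 59
11101000 = 232
01100100 = 100
01101110 = 110
IP: 59.232.100.110


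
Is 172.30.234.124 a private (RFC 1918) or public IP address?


RFC 1918 private ranges:
  10.0.0.0/8 (10.0.0.0 - 10.255.255.255)
  172.16.0.0/12 (172.16.0.0 - 172.31.255.255)
  192.168.0.0/16 (192.168.0.0 - 192.168.255.255)
Private (in 172.16.0.0/12)


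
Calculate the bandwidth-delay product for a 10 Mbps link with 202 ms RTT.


BDP = bandwidth * RTT
= 10 Mbps * 202 ms
= 10 * 1e6 * 202 / 1000 bits
= 2020000 bits
= 252500 bytes
= 246.582 KB
BDP = 2020000 bits (252500 bytes)


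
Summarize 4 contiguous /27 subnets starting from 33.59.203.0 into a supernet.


Original prefix: /27
Number of subnets: 4 = 2^2
New prefix = 27 - 2 = 25
Supernet: 33.59.203.0/25


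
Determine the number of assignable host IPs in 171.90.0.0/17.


Host bits = 32 - 17 = 15
Total addresses = 2^15 = 32768
Usable = total - 2 (network and broadcast)
Usable hosts: 32766


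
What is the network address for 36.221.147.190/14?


IP:   00100100.11011101.10010011.10111110
Mask: 11111111.11111100.00000000.00000000
AND operation:
Net:  00100100.11011100.00000000.00000000
Network: 36.220.0.0/14


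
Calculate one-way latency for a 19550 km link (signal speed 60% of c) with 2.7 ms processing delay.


Speed = 0.6 * 3e5 km/s = 180000 km/s
Propagation delay = 19550 / 180000 = 0.1086 s = 108.6111 ms
Processing delay = 2.7 ms
Total one-way latency = 111.3111 ms


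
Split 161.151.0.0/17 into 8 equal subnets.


New prefix = 17 + 3 = 20
Each subnet has 4096 addresses
  161.151.0.0/20
  161.151.16.0/20
  161.151.32.0/20
  161.151.48.0/20
  161.151.64.0/20
  161.151.80.0/20
  161.151.96.0/20
  161.151.112.0/20
Subnets: 161.151.0.0/20, 161.151.16.0/20, 161.151.32.0/20, 161.151.48.0/20, 161.151.64.0/20, 161.151.80.0/20, 161.151.96.0/20, 161.151.112.0/20


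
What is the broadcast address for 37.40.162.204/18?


Network: 37.40.128.0/18
Host bits = 14
Set all host bits to 1:
Broadcast: 37.40.191.255


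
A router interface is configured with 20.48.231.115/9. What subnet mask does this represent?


/9 means 9 network bits, 23 host bits
Binary: 11111111100000000000000000000000
Mask: 255.128.0.0


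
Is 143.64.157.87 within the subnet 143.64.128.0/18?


Subnet network: 143.64.128.0
Test IP AND mask: 143.64.128.0
Yes, 143.64.157.87 is in 143.64.128.0/18


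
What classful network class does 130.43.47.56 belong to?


First octet: 130
Binary: 10000010
10xxxxxx -> Class B (128-191)
Class B, default mask 255.255.0.0 (/16)


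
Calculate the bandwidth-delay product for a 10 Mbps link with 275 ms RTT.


BDP = bandwidth * RTT
= 10 Mbps * 275 ms
= 10 * 1e6 * 275 / 1000 bits
= 2750000 bits
= 343750 bytes
= 335.6934 KB
BDP = 2750000 bits (343750 bytes)


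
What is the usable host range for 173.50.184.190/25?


Network: 173.50.184.128
Broadcast: 173.50.184.255
First usable = network + 1
Last usable = broadcast - 1
Range: 173.50.184.129 to 173.50.184.254


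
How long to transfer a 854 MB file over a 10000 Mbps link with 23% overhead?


Effective throughput = 10000 * (1 - 23/100) = 7700 Mbps
File size in Mb = 854 * 8 = 6832 Mb
Time = 6832 / 7700
Time = 0.8873 seconds


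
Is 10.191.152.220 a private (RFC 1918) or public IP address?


RFC 1918 private ranges:
  10.0.0.0/8 (10.0.0.0 - 10.255.255.255)
  172.16.0.0/12 (172.16.0.0 - 172.31.255.255)
  192.168.0.0/16 (192.168.0.0 - 192.168.255.255)
Private (in 10.0.0.0/8)


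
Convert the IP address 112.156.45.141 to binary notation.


112 = 01110000
156 = 10011100
45 = 00101101
141 = 10001101
Binary: 01110000.10011100.00101101.10001101


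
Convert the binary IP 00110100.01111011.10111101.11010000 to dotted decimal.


00110100 = 52
01111011 = 123
10111101 = 189
11010000 = 208
IP: 52.123.189.208


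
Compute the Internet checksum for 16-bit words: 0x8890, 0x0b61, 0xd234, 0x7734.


Sum all words (with carry folding):
+ 0x8890 = 0x8890
+ 0x0b61 = 0x93f1
+ 0xd234 = 0x6626
+ 0x7734 = 0xdd5a
One's complement: ~0xdd5a
Checksum = 0x22a5


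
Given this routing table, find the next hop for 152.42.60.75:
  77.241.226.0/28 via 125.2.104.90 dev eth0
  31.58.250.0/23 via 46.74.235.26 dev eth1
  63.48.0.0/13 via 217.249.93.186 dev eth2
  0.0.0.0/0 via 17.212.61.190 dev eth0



Longest prefix match for 152.42.60.75:
  /28 77.241.226.0: no
  /23 31.58.250.0: no
  /13 63.48.0.0: no
  /0 0.0.0.0: MATCH
Selected: next-hop 17.212.61.190 via eth0 (matched /0)


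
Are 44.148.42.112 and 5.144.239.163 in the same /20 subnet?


Mask: 255.255.240.0
44.148.42.112 AND mask = 44.148.32.0
5.144.239.163 AND mask = 5.144.224.0
No, different subnets (44.148.32.0 vs 5.144.224.0)


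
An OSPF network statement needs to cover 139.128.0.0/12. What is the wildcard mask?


Subnet mask: 255.240.0.0
Wildcard = 255.255.255.255 - subnet mask
255 - 255 = 0
255 - 240 = 15
255 - 0 = 255
255 - 0 = 255
Wildcard: 0.15.255.255


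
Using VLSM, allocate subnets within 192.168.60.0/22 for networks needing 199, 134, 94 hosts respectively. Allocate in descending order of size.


199 hosts -> /24 (254 usable): 192.168.60.0/24
134 hosts -> /24 (254 usable): 192.168.61.0/24
94 hosts -> /25 (126 usable): 192.168.62.0/25
Allocation: 192.168.60.0/24 (199 hosts, 254 usable); 192.168.61.0/24 (134 hosts, 254 usable); 192.168.62.0/25 (94 hosts, 126 usable)


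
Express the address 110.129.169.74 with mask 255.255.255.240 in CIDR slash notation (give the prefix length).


Binary: 11111111.11111111.11111111.11110000
Count leading 1s
Prefix: /28


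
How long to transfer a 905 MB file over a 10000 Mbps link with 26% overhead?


Effective throughput = 10000 * (1 - 26/100) = 7400 Mbps
File size in Mb = 905 * 8 = 7240 Mb
Time = 7240 / 7400
Time = 0.9784 seconds


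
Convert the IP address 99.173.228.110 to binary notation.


99 = 01100011
173 = 10101101
228 = 11100100
110 = 01101110
Binary: 01100011.10101101.11100100.01101110


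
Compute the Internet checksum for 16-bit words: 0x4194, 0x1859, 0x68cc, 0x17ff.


Sum all words (with carry folding):
+ 0x4194 = 0x4194
+ 0x1859 = 0x59ed
+ 0x68cc = 0xc2b9
+ 0x17ff = 0xdab8
One's complement: ~0xdab8
Checksum = 0x2547


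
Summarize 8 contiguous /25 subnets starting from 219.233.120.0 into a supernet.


Original prefix: /25
Number of subnets: 8 = 2^3
New prefix = 25 - 3 = 22
Supernet: 219.233.120.0/22


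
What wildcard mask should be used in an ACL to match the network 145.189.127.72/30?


Subnet mask: 255.255.255.252
Wildcard = 255.255.255.255 - subnet mask
255 - 255 = 0
255 - 255 = 0
255 - 255 = 0
255 - 252 = 3
Wildcard: 0.0.0.3


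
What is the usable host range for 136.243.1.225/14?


Network: 136.240.0.0
Broadcast: 136.243.255.255
First usable = network + 1
Last usable = broadcast - 1
Range: 136.240.0.1 to 136.243.255.254


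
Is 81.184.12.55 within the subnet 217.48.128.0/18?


Subnet network: 217.48.128.0
Test IP AND mask: 81.184.0.0
No, 81.184.12.55 is not in 217.48.128.0/18


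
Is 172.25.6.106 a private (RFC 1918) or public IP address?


RFC 1918 private ranges:
  10.0.0.0/8 (10.0.0.0 - 10.255.255.255)
  172.16.0.0/12 (172.16.0.0 - 172.31.255.255)
  192.168.0.0/16 (192.168.0.0 - 192.168.255.255)
Private (in 172.16.0.0/12)


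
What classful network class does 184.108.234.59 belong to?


First octet: 184
Binary: 10111000
10xxxxxx -> Class B (128-191)
Class B, default mask 255.255.0.0 (/16)


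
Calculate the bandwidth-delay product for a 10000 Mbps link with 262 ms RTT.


BDP = bandwidth * RTT
= 10000 Mbps * 262 ms
= 10000 * 1e6 * 262 / 1000 bits
= 2620000000 bits
= 327500000 bytes
= 319824.2188 KB
BDP = 2620000000 bits (327500000 bytes)


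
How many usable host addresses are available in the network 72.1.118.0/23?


Host bits = 32 - 23 = 9
Total addresses = 2^9 = 512
Usable = total - 2 (network and broadcast)
Usable hosts: 510


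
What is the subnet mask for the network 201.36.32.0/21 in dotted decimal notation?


/21 means 21 network bits, 11 host bits
Binary: 11111111111111111111100000000000
Mask: 255.255.248.0


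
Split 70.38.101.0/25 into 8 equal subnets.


New prefix = 25 + 3 = 28
Each subnet has 16 addresses
  70.38.101.0/28
  70.38.101.16/28
  70.38.101.32/28
  70.38.101.48/28
  70.38.101.64/28
  70.38.101.80/28
  70.38.101.96/28
  70.38.101.112/28
Subnets: 70.38.101.0/28, 70.38.101.16/28, 70.38.101.32/28, 70.38.101.48/28, 70.38.101.64/28, 70.38.101.80/28, 70.38.101.96/28, 70.38.101.112/28


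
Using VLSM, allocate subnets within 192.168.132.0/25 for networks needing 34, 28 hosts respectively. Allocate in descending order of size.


34 hosts -> /26 (62 usable): 192.168.132.0/26
28 hosts -> /27 (30 usable): 192.168.132.64/27
Allocation: 192.168.132.0/26 (34 hosts, 62 usable); 192.168.132.64/27 (28 hosts, 30 usable)


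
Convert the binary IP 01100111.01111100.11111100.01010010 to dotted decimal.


01100111 = 103
01111100 = 124
11111100 = 252
01010010 = 82
IP: 103.124.252.82


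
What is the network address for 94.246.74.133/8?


IP:   01011110.11110110.01001010.10000101
Mask: 11111111.00000000.00000000.00000000
AND operation:
Net:  01011110.00000000.00000000.00000000
Network: 94.0.0.0/8


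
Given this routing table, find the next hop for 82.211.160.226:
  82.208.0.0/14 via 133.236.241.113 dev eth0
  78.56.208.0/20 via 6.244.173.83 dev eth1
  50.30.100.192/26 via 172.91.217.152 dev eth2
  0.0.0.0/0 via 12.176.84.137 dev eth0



Longest prefix match for 82.211.160.226:
  /14 82.208.0.0: MATCH
  /20 78.56.208.0: no
  /26 50.30.100.192: no
  /0 0.0.0.0: MATCH
Selected: next-hop 133.236.241.113 via eth0 (matched /14)


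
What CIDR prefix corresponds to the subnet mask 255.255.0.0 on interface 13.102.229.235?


Binary: 11111111.11111111.00000000.00000000
Count leading 1s
Prefix: /16


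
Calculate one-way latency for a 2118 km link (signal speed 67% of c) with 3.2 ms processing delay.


Speed = 0.67 * 3e5 km/s = 201000 km/s
Propagation delay = 2118 / 201000 = 0.0105 s = 10.5373 ms
Processing delay = 3.2 ms
Total one-way latency = 13.7373 ms


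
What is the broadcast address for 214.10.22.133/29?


Network: 214.10.22.128/29
Host bits = 3
Set all host bits to 1:
Broadcast: 214.10.22.135


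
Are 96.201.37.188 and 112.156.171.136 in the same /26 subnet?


Mask: 255.255.255.192
96.201.37.188 AND mask = 96.201.37.128
112.156.171.136 AND mask = 112.156.171.128
No, different subnets (96.201.37.128 vs 112.156.171.128)


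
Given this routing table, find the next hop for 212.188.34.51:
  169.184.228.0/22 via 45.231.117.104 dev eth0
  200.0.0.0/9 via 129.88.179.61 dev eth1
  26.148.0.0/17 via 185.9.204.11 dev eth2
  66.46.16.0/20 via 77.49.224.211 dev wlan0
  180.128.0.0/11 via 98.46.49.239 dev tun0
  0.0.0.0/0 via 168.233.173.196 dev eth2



Longest prefix match for 212.188.34.51:
  /22 169.184.228.0: no
  /9 200.0.0.0: no
  /17 26.148.0.0: no
  /20 66.46.16.0: no
  /11 180.128.0.0: no
  /0 0.0.0.0: MATCH
Selected: next-hop 168.233.173.196 via eth2 (matched /0)


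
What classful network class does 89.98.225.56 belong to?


First octet: 89
Binary: 01011001
0xxxxxxx -> Class A (1-126)
Class A, default mask 255.0.0.0 (/8)


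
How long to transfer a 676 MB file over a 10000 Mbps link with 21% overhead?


Effective throughput = 10000 * (1 - 21/100) = 7900 Mbps
File size in Mb = 676 * 8 = 5408 Mb
Time = 5408 / 7900
Time = 0.6846 seconds


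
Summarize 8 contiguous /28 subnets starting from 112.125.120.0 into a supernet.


Original prefix: /28
Number of subnets: 8 = 2^3
New prefix = 28 - 3 = 25
Supernet: 112.125.120.0/25


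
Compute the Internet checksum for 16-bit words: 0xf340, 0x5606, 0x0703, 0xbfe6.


Sum all words (with carry folding):
+ 0xf340 = 0xf340
+ 0x5606 = 0x4947
+ 0x0703 = 0x504a
+ 0xbfe6 = 0x1031
One's complement: ~0x1031
Checksum = 0xefce


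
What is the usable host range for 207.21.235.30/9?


Network: 207.0.0.0
Broadcast: 207.127.255.255
First usable = network + 1
Last usable = broadcast - 1
Range: 207.0.0.1 to 207.127.255.254


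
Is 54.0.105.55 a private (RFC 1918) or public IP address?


RFC 1918 private ranges:
  10.0.0.0/8 (10.0.0.0 - 10.255.255.255)
  172.16.0.0/12 (172.16.0.0 - 172.31.255.255)
  192.168.0.0/16 (192.168.0.0 - 192.168.255.255)
Public (not in any RFC 1918 range)


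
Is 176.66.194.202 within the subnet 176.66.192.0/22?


Subnet network: 176.66.192.0
Test IP AND mask: 176.66.192.0
Yes, 176.66.194.202 is in 176.66.192.0/22


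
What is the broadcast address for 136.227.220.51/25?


Network: 136.227.220.0/25
Host bits = 7
Set all host bits to 1:
Broadcast: 136.227.220.127


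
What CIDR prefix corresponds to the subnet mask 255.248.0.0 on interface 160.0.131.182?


Binary: 11111111.11111000.00000000.00000000
Count leading 1s
Prefix: /13


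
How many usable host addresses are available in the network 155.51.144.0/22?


Host bits = 32 - 22 = 10
Total addresses = 2^10 = 1024
Usable = total - 2 (network and broadcast)
Usable hosts: 1022


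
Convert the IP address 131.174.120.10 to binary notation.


131 = 10000011
174 = 10101110
120 = 01111000
10 = 00001010
Binary: 10000011.10101110.01111000.00001010


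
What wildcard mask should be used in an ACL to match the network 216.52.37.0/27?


Subnet mask: 255.255.255.224
Wildcard = 255.255.255.255 - subnet mask
255 - 255 = 0
255 - 255 = 0
255 - 255 = 0
255 - 224 = 31
Wildcard: 0.0.0.31


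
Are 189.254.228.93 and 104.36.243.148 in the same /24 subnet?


Mask: 255.255.255.0
189.254.228.93 AND mask = 189.254.228.0
104.36.243.148 AND mask = 104.36.243.0
No, different subnets (189.254.228.0 vs 104.36.243.0)


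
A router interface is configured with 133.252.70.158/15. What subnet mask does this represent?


/15 means 15 network bits, 17 host bits
Binary: 11111111111111100000000000000000
Mask: 255.254.0.0


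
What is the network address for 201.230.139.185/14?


IP:   11001001.11100110.10001011.10111001
Mask: 11111111.11111100.00000000.00000000
AND operation:
Net:  11001001.11100100.00000000.00000000
Network: 201.228.0.0/14


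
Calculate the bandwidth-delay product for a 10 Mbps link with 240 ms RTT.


BDP = bandwidth * RTT
= 10 Mbps * 240 ms
= 10 * 1e6 * 240 / 1000 bits
= 2400000 bits
= 300000 bytes
= 292.9688 KB
BDP = 2400000 bits (300000 bytes)


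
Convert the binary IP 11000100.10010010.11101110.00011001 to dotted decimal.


11000100 = 196
10010010 = 146
11101110 = 238
00011001 = 25
IP: 196.146.238.25


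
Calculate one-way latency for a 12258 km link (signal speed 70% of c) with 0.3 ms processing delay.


Speed = 0.7 * 3e5 km/s = 210000 km/s
Propagation delay = 12258 / 210000 = 0.0584 s = 58.3714 ms
Processing delay = 0.3 ms
Total one-way latency = 58.6714 ms


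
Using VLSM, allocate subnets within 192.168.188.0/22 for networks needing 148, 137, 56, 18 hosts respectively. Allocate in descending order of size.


148 hosts -> /24 (254 usable): 192.168.188.0/24
137 hosts -> /24 (254 usable): 192.168.189.0/24
56 hosts -> /26 (62 usable): 192.168.190.0/26
18 hosts -> /27 (30 usable): 192.168.190.64/27
Allocation: 192.168.188.0/24 (148 hosts, 254 usable); 192.168.189.0/24 (137 hosts, 254 usable); 192.168.190.0/26 (56 hosts, 62 usable); 192.168.190.64/27 (18 hosts, 30 usable)


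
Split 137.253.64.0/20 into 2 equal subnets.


New prefix = 20 + 1 = 21
Each subnet has 2048 addresses
  137.253.64.0/21
  137.253.72.0/21
Subnets: 137.253.64.0/21, 137.253.72.0/21


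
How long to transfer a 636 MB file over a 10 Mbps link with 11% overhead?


Effective throughput = 10 * (1 - 11/100) = 8.9 Mbps
File size in Mb = 636 * 8 = 5088 Mb
Time = 5088 / 8.9
Time = 571.6854 seconds


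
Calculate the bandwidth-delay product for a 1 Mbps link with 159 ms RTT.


BDP = bandwidth * RTT
= 1 Mbps * 159 ms
= 1 * 1e6 * 159 / 1000 bits
= 159000 bits
= 19875 bytes
= 19.4092 KB
BDP = 159000 bits (19875 bytes)


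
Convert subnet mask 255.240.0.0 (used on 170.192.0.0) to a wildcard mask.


Subnet mask: 255.240.0.0
Wildcard = 255.255.255.255 - subnet mask
255 - 255 = 0
255 - 240 = 15
255 - 0 = 255
255 - 0 = 255
Wildcard: 0.15.255.255


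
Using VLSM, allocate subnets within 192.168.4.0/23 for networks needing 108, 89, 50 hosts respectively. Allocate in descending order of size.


108 hosts -> /25 (126 usable): 192.168.4.0/25
89 hosts -> /25 (126 usable): 192.168.4.128/25
50 hosts -> /26 (62 usable): 192.168.5.0/26
Allocation: 192.168.4.0/25 (108 hosts, 126 usable); 192.168.4.128/25 (89 hosts, 126 usable); 192.168.5.0/26 (50 hosts, 62 usable)


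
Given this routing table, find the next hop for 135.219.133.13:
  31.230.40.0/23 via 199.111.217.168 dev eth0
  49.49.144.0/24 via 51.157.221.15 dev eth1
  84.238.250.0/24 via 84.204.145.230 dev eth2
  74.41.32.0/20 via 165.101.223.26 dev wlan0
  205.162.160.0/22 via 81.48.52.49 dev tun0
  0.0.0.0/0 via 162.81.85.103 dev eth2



Longest prefix match for 135.219.133.13:
  /23 31.230.40.0: no
  /24 49.49.144.0: no
  /24 84.238.250.0: no
  /20 74.41.32.0: no
  /22 205.162.160.0: no
  /0 0.0.0.0: MATCH
Selected: next-hop 162.81.85.103 via eth2 (matched /0)


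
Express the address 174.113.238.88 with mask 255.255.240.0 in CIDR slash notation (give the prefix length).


Binary: 11111111.11111111.11110000.00000000
Count leading 1s
Prefix: /20


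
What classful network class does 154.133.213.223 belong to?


First octet: 154
Binary: 10011010
10xxxxxx -> Class B (128-191)
Class B, default mask 255.255.0.0 (/16)


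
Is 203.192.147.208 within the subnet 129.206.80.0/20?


Subnet network: 129.206.80.0
Test IP AND mask: 203.192.144.0
No, 203.192.147.208 is not in 129.206.80.0/20


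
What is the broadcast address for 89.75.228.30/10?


Network: 89.64.0.0/10
Host bits = 22
Set all host bits to 1:
Broadcast: 89.127.255.255


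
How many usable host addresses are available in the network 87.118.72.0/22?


Host bits = 32 - 22 = 10
Total addresses = 2^10 = 1024
Usable = total - 2 (network and broadcast)
Usable hosts: 1022


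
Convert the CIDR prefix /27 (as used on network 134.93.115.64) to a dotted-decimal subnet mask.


/27 means 27 network bits, 5 host bits
Binary: 11111111111111111111111111100000
Mask: 255.255.255.224


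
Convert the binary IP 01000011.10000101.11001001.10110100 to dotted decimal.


01000011 = 67
10000101 = 133
11001001 = 201
10110100 = 180
IP: 67.133.201.180


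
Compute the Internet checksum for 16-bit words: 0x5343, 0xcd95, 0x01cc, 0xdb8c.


Sum all words (with carry folding):
+ 0x5343 = 0x5343
+ 0xcd95 = 0x20d9
+ 0x01cc = 0x22a5
+ 0xdb8c = 0xfe31
One's complement: ~0xfe31
Checksum = 0x01ce


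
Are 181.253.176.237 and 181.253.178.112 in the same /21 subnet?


Mask: 255.255.248.0
181.253.176.237 AND mask = 181.253.176.0
181.253.178.112 AND mask = 181.253.176.0
Yes, same subnet (181.253.176.0)


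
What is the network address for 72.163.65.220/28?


IP:   01001000.10100011.01000001.11011100
Mask: 11111111.11111111.11111111.11110000
AND operation:
Net:  01001000.10100011.01000001.11010000
Network: 72.163.65.208/28


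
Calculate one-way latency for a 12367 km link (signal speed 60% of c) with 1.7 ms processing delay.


Speed = 0.6 * 3e5 km/s = 180000 km/s
Propagation delay = 12367 / 180000 = 0.0687 s = 68.7056 ms
Processing delay = 1.7 ms
Total one-way latency = 70.4056 ms


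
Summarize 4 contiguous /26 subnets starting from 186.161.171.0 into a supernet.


Original prefix: /26
Number of subnets: 4 = 2^2
New prefix = 26 - 2 = 24
Supernet: 186.161.171.0/24


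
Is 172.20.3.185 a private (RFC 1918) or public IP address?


RFC 1918 private ranges:
  10.0.0.0/8 (10.0.0.0 - 10.255.255.255)
  172.16.0.0/12 (172.16.0.0 - 172.31.255.255)
  192.168.0.0/16 (192.168.0.0 - 192.168.255.255)
Private (in 172.16.0.0/12)


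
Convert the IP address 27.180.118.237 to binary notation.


27 = 00011011
180 = 10110100
118 = 01110110
237 = 11101101
Binary: 00011011.10110100.01110110.11101101


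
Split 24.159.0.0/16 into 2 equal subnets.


New prefix = 16 + 1 = 17
Each subnet has 32768 addresses
  24.159.0.0/17
  24.159.128.0/17
Subnets: 24.159.0.0/17, 24.159.128.0/17


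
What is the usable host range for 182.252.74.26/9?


Network: 182.128.0.0
Broadcast: 182.255.255.255
First usable = network + 1
Last usable = broadcast - 1
Range: 182.128.0.1 to 182.255.255.254


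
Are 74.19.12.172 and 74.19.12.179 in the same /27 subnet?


Mask: 255.255.255.224
74.19.12.172 AND mask = 74.19.12.160
74.19.12.179 AND mask = 74.19.12.160
Yes, same subnet (74.19.12.160)


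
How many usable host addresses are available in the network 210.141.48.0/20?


Host bits = 32 - 20 = 12
Total addresses = 2^12 = 4096
Usable = total - 2 (network and broadcast)
Usable hosts: 4094


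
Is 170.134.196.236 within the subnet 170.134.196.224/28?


Subnet network: 170.134.196.224
Test IP AND mask: 170.134.196.224
Yes, 170.134.196.236 is in 170.134.196.224/28


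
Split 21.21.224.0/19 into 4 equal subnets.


New prefix = 19 + 2 = 21
Each subnet has 2048 addresses
  21.21.224.0/21
  21.21.232.0/21
  21.21.240.0/21
  21.21.248.0/21
Subnets: 21.21.224.0/21, 21.21.232.0/21, 21.21.240.0/21, 21.21.248.0/21


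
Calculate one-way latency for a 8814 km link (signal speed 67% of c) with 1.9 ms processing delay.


Speed = 0.67 * 3e5 km/s = 201000 km/s
Propagation delay = 8814 / 201000 = 0.0439 s = 43.8507 ms
Processing delay = 1.9 ms
Total one-way latency = 45.7507 ms


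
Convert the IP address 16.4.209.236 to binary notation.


16 = 00010000
4 = 00000100
209 = 11010001
236 = 11101100
Binary: 00010000.00000100.11010001.11101100


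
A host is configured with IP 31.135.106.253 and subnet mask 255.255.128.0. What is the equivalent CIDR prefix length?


Binary: 11111111.11111111.10000000.00000000
Count leading 1s
Prefix: /17


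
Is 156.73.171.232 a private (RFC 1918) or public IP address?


RFC 1918 private ranges:
  10.0.0.0/8 (10.0.0.0 - 10.255.255.255)
  172.16.0.0/12 (172.16.0.0 - 172.31.255.255)
  192.168.0.0/16 (192.168.0.0 - 192.168.255.255)
Public (not in any RFC 1918 range)


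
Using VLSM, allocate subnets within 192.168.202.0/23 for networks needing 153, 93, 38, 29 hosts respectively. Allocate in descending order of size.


153 hosts -> /24 (254 usable): 192.168.202.0/24
93 hosts -> /25 (126 usable): 192.168.203.0/25
38 hosts -> /26 (62 usable): 192.168.203.128/26
29 hosts -> /27 (30 usable): 192.168.203.192/27
Allocation: 192.168.202.0/24 (153 hosts, 254 usable); 192.168.203.0/25 (93 hosts, 126 usable); 192.168.203.128/26 (38 hosts, 62 usable); 192.168.203.192/27 (29 hosts, 30 usable)


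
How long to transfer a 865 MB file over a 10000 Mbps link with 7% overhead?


Effective throughput = 10000 * (1 - 7/100) = 9300 Mbps
File size in Mb = 865 * 8 = 6920 Mb
Time = 6920 / 9300
Time = 0.7441 seconds


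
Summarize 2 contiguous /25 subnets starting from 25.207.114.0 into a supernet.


Original prefix: /25
Number of subnets: 2 = 2^1
New prefix = 25 - 1 = 24
Supernet: 25.207.114.0/24


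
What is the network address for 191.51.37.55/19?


IP:   10111111.00110011.00100101.00110111
Mask: 11111111.11111111.11100000.00000000
AND operation:
Net:  10111111.00110011.00100000.00000000
Network: 191.51.32.0/19


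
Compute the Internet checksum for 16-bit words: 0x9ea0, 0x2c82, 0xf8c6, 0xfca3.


Sum all words (with carry folding):
+ 0x9ea0 = 0x9ea0
+ 0x2c82 = 0xcb22
+ 0xf8c6 = 0xc3e9
+ 0xfca3 = 0xc08d
One's complement: ~0xc08d
Checksum = 0x3f72


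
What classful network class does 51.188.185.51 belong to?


First octet: 51
Binary: 00110011
0xxxxxxx -> Class A (1-126)
Class A, default mask 255.0.0.0 (/8)


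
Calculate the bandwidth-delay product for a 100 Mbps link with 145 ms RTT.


BDP = bandwidth * RTT
= 100 Mbps * 145 ms
= 100 * 1e6 * 145 / 1000 bits
= 14500000 bits
= 1812500 bytes
= 1770.0195 KB
BDP = 14500000 bits (1812500 bytes)


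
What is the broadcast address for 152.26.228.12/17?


Network: 152.26.128.0/17
Host bits = 15
Set all host bits to 1:
Broadcast: 152.26.255.255


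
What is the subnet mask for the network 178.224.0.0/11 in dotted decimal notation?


/11 means 11 network bits, 21 host bits
Binary: 11111111111000000000000000000000
Mask: 255.224.0.0


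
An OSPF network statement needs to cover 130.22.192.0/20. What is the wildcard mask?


Subnet mask: 255.255.240.0
Wildcard = 255.255.255.255 - subnet mask
255 - 255 = 0
255 - 255 = 0
255 - 240 = 15
255 - 0 = 255
Wildcard: 0.0.15.255


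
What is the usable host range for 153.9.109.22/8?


Network: 153.0.0.0
Broadcast: 153.255.255.255
First usable = network + 1
Last usable = broadcast - 1
Range: 153.0.0.1 to 153.255.255.254


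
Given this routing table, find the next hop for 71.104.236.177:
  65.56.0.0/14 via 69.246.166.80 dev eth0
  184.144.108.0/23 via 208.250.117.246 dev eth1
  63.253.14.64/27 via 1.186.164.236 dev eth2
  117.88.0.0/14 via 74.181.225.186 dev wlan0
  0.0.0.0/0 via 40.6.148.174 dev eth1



Longest prefix match for 71.104.236.177:
  /14 65.56.0.0: no
  /23 184.144.108.0: no
  /27 63.253.14.64: no
  /14 117.88.0.0: no
  /0 0.0.0.0: MATCH
Selected: next-hop 40.6.148.174 via eth1 (matched /0)


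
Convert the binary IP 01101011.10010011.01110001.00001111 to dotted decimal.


01101011 = 107
10010011 = 147
01110001 = 113
00001111 = 15
IP: 107.147.113.15


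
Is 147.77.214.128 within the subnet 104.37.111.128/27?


Subnet network: 104.37.111.128
Test IP AND mask: 147.77.214.128
No, 147.77.214.128 is not in 104.37.111.128/27


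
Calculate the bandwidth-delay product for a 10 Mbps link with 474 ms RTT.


BDP = bandwidth * RTT
= 10 Mbps * 474 ms
= 10 * 1e6 * 474 / 1000 bits
= 4740000 bits
= 592500 bytes
= 578.6133 KB
BDP = 4740000 bits (592500 bytes)


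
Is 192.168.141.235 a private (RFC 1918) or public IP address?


RFC 1918 private ranges:
  10.0.0.0/8 (10.0.0.0 - 10.255.255.255)
  172.16.0.0/12 (172.16.0.0 - 172.31.255.255)
  192.168.0.0/16 (192.168.0.0 - 192.168.255.255)
Private (in 192.168.0.0/16)


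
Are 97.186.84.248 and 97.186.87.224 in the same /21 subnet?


Mask: 255.255.248.0
97.186.84.248 AND mask = 97.186.80.0
97.186.87.224 AND mask = 97.186.80.0
Yes, same subnet (97.186.80.0)


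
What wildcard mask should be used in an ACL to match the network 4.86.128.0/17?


Subnet mask: 255.255.128.0
Wildcard = 255.255.255.255 - subnet mask
255 - 255 = 0
255 - 255 = 0
255 - 128 = 127
255 - 0 = 255
Wildcard: 0.0.127.255


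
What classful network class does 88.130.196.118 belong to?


First octet: 88
Binary: 01011000
0xxxxxxx -> Class A (1-126)
Class A, default mask 255.0.0.0 (/8)


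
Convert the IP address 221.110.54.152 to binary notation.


221 = 11011101
110 = 01101110
54 = 00110110
152 = 10011000
Binary: 11011101.01101110.00110110.10011000


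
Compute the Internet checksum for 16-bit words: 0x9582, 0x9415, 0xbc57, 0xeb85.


Sum all words (with carry folding):
+ 0x9582 = 0x9582
+ 0x9415 = 0x2998
+ 0xbc57 = 0xe5ef
+ 0xeb85 = 0xd175
One's complement: ~0xd175
Checksum = 0x2e8a


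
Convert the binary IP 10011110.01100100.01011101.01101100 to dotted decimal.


10011110 = 158
01100100 = 100
01011101 = 93
01101100 = 108
IP: 158.100.93.108


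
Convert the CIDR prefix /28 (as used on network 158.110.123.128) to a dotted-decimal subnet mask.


/28 means 28 network bits, 4 host bits
Binary: 11111111111111111111111111110000
Mask: 255.255.255.240


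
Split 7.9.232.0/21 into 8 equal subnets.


New prefix = 21 + 3 = 24
Each subnet has 256 addresses
  7.9.232.0/24
  7.9.233.0/24
  7.9.234.0/24
  7.9.235.0/24
  7.9.236.0/24
  7.9.237.0/24
  7.9.238.0/24
  7.9.239.0/24
Subnets: 7.9.232.0/24, 7.9.233.0/24, 7.9.234.0/24, 7.9.235.0/24, 7.9.236.0/24, 7.9.237.0/24, 7.9.238.0/24, 7.9.239.0/24


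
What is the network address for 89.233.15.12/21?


IP:   01011001.11101001.00001111.00001100
Mask: 11111111.11111111.11111000.00000000
AND operation:
Net:  01011001.11101001.00001000.00000000
Network: 89.233.8.0/21


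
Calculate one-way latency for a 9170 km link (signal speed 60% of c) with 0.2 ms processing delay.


Speed = 0.6 * 3e5 km/s = 180000 km/s
Propagation delay = 9170 / 180000 = 0.0509 s = 50.9444 ms
Processing delay = 0.2 ms
Total one-way latency = 51.1444 ms


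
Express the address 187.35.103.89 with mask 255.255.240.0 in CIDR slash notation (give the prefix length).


Binary: 11111111.11111111.11110000.00000000
Count leading 1s
Prefix: /20


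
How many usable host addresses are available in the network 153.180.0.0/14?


Host bits = 32 - 14 = 18
Total addresses = 2^18 = 262144
Usable = total - 2 (network and broadcast)
Usable hosts: 262142


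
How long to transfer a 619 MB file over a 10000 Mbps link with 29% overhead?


Effective throughput = 10000 * (1 - 29/100) = 7100 Mbps
File size in Mb = 619 * 8 = 4952 Mb
Time = 4952 / 7100
Time = 0.6975 seconds


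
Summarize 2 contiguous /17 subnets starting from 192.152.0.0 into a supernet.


Original prefix: /17
Number of subnets: 2 = 2^1
New prefix = 17 - 1 = 16
Supernet: 192.152.0.0/16


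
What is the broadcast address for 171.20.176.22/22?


Network: 171.20.176.0/22
Host bits = 10
Set all host bits to 1:
Broadcast: 171.20.179.255


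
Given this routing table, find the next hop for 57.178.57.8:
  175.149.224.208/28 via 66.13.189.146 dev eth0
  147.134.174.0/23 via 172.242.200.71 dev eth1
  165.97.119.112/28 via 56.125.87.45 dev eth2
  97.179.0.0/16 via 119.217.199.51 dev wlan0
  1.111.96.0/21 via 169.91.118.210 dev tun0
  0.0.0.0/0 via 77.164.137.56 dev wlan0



Longest prefix match for 57.178.57.8:
  /28 175.149.224.208: no
  /23 147.134.174.0: no
  /28 165.97.119.112: no
  /16 97.179.0.0: no
  /21 1.111.96.0: no
  /0 0.0.0.0: MATCH
Selected: next-hop 77.164.137.56 via wlan0 (matched /0)


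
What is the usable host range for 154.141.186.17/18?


Network: 154.141.128.0
Broadcast: 154.141.191.255
First usable = network + 1
Last usable = broadcast - 1
Range: 154.141.128.1 to 154.141.191.254


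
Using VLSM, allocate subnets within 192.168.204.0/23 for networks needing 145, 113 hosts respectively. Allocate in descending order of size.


145 hosts -> /24 (254 usable): 192.168.204.0/24
113 hosts -> /25 (126 usable): 192.168.205.0/25
Allocation: 192.168.204.0/24 (145 hosts, 254 usable); 192.168.205.0/25 (113 hosts, 126 usable)


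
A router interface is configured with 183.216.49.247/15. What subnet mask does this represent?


/15 means 15 network bits, 17 host bits
Binary: 11111111111111100000000000000000
Mask: 255.254.0.0


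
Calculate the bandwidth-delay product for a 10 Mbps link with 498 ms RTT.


BDP = bandwidth * RTT
= 10 Mbps * 498 ms
= 10 * 1e6 * 498 / 1000 bits
= 4980000 bits
= 622500 bytes
= 607.9102 KB
BDP = 4980000 bits (622500 bytes)


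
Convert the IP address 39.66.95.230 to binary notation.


39 = 00100111
66 = 01000010
95 = 01011111
230 = 11100110
Binary: 00100111.01000010.01011111.11100110


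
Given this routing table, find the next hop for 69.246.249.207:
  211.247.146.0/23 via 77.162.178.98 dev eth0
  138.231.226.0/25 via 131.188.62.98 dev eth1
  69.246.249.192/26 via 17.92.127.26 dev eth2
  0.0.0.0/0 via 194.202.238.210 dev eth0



Longest prefix match for 69.246.249.207:
  /23 211.247.146.0: no
  /25 138.231.226.0: no
  /26 69.246.249.192: MATCH
  /0 0.0.0.0: MATCH
Selected: next-hop 17.92.127.26 via eth2 (matched /26)


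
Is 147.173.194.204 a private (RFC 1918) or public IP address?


RFC 1918 private ranges:
  10.0.0.0/8 (10.0.0.0 - 10.255.255.255)
  172.16.0.0/12 (172.16.0.0 - 172.31.255.255)
  192.168.0.0/16 (192.168.0.0 - 192.168.255.255)
Public (not in any RFC 1918 range)


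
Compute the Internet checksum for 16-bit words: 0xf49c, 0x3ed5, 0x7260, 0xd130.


Sum all words (with carry folding):
+ 0xf49c = 0xf49c
+ 0x3ed5 = 0x3372
+ 0x7260 = 0xa5d2
+ 0xd130 = 0x7703
One's complement: ~0x7703
Checksum = 0x88fc


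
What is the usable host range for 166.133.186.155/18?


Network: 166.133.128.0
Broadcast: 166.133.191.255
First usable = network + 1
Last usable = broadcast - 1
Range: 166.133.128.1 to 166.133.191.254


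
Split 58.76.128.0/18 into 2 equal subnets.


New prefix = 18 + 1 = 19
Each subnet has 8192 addresses
  58.76.128.0/19
  58.76.160.0/19
Subnets: 58.76.128.0/19, 58.76.160.0/19


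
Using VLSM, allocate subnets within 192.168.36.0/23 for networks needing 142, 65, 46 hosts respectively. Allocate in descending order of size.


142 hosts -> /24 (254 usable): 192.168.36.0/24
65 hosts -> /25 (126 usable): 192.168.37.0/25
46 hosts -> /26 (62 usable): 192.168.37.128/26
Allocation: 192.168.36.0/24 (142 hosts, 254 usable); 192.168.37.0/25 (65 hosts, 126 usable); 192.168.37.128/26 (46 hosts, 62 usable)


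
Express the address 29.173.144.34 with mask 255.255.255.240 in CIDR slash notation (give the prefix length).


Binary: 11111111.11111111.11111111.11110000
Count leading 1s
Prefix: /28


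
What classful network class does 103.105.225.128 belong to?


First octet: 103
Binary: 01100111
0xxxxxxx -> Class A (1-126)
Class A, default mask 255.0.0.0 (/8)


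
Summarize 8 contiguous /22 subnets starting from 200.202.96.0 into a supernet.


Original prefix: /22
Number of subnets: 8 = 2^3
New prefix = 22 - 3 = 19
Supernet: 200.202.96.0/19
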